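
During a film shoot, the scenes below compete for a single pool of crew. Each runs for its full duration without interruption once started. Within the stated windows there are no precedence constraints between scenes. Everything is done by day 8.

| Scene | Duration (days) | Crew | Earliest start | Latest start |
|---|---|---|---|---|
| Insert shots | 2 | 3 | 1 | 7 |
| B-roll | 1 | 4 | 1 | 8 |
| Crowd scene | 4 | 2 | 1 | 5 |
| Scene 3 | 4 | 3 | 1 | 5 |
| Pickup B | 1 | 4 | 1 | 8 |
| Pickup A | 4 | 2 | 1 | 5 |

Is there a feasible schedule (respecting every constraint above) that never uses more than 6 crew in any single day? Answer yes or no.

yes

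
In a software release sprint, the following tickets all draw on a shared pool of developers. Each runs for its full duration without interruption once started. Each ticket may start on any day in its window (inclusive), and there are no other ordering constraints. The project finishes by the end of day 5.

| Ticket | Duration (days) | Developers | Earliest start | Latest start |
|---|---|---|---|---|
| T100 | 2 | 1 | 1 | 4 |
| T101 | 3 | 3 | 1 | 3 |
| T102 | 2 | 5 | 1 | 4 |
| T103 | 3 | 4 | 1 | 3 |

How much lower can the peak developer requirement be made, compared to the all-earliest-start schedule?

6

Early-start peak: d1:13  d2:13  d3:7  d4:0  d5:0 ⇒ 13.
Leveled (T100@1, T101@3, T102@1, T103@3): d1:6  d2:6  d3:7  d4:7  d5:7 ⇒ 7.
Reduction 13 − 7 = 6.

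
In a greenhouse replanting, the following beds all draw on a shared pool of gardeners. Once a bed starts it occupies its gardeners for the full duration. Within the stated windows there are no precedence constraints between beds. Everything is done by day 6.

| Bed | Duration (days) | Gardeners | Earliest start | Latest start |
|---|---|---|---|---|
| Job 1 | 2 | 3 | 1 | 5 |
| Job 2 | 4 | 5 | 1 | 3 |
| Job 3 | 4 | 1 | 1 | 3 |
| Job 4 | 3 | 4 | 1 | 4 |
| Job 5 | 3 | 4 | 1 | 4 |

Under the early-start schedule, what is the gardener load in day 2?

At early start, day 2 has: Job 1, Job 2, Job 3, Job 4, Job 5.
Demand: 3 + 5 + 1 + 4 + 4 = 17.

17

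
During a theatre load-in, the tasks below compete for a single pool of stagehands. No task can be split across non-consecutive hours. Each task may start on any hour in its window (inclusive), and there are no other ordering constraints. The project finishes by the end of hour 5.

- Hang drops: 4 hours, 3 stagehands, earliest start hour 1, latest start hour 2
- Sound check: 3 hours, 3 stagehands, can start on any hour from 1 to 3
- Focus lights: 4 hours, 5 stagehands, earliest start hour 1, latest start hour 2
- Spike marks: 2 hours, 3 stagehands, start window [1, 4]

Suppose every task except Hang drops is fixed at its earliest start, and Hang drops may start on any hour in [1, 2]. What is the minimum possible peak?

Hang drops@1: h1:14  h2:14  h3:11  h4:8  h5:0 → peak 14
Hang drops@2: h1:11  h2:14  h3:11  h4:8  h5:3 → peak 14
Best is Hang drops@1, peak 14.

14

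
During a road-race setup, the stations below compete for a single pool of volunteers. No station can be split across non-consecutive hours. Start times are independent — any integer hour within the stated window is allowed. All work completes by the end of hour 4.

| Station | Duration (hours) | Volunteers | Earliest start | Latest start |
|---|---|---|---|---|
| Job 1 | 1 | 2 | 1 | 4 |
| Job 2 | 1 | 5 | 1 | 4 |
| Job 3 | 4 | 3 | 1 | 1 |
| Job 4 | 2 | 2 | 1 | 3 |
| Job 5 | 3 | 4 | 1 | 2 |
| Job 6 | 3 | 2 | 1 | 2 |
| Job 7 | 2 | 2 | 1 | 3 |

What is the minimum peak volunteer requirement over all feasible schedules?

12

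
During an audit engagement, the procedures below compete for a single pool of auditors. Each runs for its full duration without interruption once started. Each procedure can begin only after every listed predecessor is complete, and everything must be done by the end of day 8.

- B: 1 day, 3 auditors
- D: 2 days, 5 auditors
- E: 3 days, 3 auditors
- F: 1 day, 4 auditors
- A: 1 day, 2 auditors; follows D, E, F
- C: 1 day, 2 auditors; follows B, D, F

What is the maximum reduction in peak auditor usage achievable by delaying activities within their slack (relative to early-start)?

10

Early-start peak: d1:15  d2:8  d3:5  d4:2  d5:0  d6:0  d7:0  d8:0 ⇒ 15.
Leveled (B@1, D@2, E@4, F@7, A@8, C@8): d1:3  d2:5  d3:5  d4:3  d5:3  d6:3  d7:4  d8:4 ⇒ 5.
Reduction 15 − 5 = 10.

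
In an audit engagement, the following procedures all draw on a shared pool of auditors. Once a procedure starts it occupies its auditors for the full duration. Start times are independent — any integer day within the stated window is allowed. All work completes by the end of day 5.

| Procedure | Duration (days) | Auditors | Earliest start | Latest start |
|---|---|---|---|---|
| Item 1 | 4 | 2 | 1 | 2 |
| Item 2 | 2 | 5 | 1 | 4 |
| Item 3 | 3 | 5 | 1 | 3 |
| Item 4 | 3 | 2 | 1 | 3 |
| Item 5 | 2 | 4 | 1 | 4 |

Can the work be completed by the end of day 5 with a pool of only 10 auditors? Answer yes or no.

no

The minimum achievable peak is 11; 10 < 11, so no feasible schedule stays within the cap.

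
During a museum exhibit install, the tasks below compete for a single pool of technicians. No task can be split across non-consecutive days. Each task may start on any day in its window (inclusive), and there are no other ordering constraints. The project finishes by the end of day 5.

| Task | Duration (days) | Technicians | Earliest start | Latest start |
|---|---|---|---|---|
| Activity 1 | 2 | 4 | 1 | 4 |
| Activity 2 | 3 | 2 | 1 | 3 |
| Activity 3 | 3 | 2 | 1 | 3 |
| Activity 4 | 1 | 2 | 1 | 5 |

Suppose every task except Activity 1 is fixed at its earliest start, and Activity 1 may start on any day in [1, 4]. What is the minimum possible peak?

6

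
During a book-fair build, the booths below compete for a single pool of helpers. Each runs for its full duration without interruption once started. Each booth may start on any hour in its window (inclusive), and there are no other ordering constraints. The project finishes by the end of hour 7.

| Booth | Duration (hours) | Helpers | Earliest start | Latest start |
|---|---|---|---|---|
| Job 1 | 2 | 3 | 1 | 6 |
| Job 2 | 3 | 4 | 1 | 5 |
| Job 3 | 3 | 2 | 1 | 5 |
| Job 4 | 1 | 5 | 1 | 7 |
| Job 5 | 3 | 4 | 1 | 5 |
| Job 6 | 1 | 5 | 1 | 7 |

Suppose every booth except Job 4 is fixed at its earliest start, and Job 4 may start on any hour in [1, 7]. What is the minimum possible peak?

18

Job 4@1: h1:23  h2:13  h3:10  h4:0  h5:0  h6:0  h7:0 → peak 23
Job 4@2: h1:18  h2:18  h3:10  h4:0  h5:0  h6:0  h7:0 → peak 18
Job 4@3: h1:18  h2:13  h3:15  h4:0  h5:0  h6:0  h7:0 → peak 18
Job 4@4: h1:18  h2:13  h3:10  h4:5  h5:0  h6:0  h7:0 → peak 18
Job 4@5: h1:18  h2:13  h3:10  h4:0  h5:5  h6:0  h7:0 → peak 18
Job 4@6: h1:18  h2:13  h3:10  h4:0  h5:0  h6:5  h7:0 → peak 18
Job 4@7: h1:18  h2:13  h3:10  h4:0  h5:0  h6:0  h7:5 → peak 18
Best is Job 4@2, peak 18.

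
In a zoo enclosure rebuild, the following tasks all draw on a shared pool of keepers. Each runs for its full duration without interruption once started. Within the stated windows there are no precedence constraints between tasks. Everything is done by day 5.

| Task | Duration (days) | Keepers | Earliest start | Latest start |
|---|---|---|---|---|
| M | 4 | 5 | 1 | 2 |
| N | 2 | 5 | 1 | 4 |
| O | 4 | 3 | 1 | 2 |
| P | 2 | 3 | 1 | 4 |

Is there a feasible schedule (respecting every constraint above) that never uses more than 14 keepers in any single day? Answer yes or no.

yes

Schedule M@1, N@1, O@1, P@3: d1:13  d2:13  d3:11  d4:11  d5:0 — peak 13 ≤ 14.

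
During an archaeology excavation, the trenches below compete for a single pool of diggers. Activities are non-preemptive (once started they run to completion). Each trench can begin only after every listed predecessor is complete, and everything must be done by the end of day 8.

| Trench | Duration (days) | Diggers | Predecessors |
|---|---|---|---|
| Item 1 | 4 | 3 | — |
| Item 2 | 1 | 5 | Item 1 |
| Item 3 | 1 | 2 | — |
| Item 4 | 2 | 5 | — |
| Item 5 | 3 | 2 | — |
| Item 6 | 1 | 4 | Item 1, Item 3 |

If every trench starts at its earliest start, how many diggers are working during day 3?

5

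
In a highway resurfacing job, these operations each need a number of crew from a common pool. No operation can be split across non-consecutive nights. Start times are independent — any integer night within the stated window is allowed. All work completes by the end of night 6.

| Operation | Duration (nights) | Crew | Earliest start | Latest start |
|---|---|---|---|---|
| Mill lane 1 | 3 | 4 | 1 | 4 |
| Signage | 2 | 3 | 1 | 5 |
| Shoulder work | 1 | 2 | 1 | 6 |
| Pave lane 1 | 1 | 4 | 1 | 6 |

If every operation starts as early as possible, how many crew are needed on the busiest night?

13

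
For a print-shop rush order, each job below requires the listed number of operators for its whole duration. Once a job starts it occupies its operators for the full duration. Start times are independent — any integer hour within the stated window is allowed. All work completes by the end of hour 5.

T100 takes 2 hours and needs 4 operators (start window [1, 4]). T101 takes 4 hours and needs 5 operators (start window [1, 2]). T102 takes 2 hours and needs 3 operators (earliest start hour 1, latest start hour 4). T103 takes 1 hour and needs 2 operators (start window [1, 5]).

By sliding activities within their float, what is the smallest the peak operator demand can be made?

9

Early-start (T100@1, T101@1, T102@1, T103@1) gives peak 14: h1:14  h2:12  h3:5  h4:5  h5:0.
Shift T102→3, T103→5.
Schedule T100@1, T101@1, T102@3, T103@5: h1:9  h2:9  h3:8  h4:8  h5:2 — peak 9.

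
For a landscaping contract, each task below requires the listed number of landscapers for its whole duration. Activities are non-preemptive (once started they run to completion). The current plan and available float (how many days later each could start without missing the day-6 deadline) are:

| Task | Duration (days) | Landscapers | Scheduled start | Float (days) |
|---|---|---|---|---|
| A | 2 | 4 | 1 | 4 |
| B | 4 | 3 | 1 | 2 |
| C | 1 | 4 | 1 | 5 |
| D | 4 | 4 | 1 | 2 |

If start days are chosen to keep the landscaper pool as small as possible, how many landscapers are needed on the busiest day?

Early-start (A@1, B@1, C@1, D@1) gives peak 15: d1:15  d2:11  d3:7  d4:7  d5:0  d6:0.
Shift C→5, D→3.
Schedule A@1, B@1, C@5, D@3: d1:7  d2:7  d3:7  d4:7  d5:8  d6:4 — peak 8.

8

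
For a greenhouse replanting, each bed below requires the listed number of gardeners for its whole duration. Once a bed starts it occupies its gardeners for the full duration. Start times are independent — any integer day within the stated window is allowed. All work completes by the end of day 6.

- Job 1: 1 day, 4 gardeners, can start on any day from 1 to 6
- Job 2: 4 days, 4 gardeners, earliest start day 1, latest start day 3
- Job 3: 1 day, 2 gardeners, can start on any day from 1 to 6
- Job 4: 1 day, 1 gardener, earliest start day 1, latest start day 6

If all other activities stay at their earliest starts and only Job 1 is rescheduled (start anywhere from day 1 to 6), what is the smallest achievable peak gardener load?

7

Job 1@1: d1:11  d2:4  d3:4  d4:4  d5:0  d6:0 → peak 11
Job 1@2: d1:7  d2:8  d3:4  d4:4  d5:0  d6:0 → peak 8
Job 1@3: d1:7  d2:4  d3:8  d4:4  d5:0  d6:0 → peak 8
Job 1@4: d1:7  d2:4  d3:4  d4:8  d5:0  d6:0 → peak 8
Job 1@5: d1:7  d2:4  d3:4  d4:4  d5:4  d6:0 → peak 7
Job 1@6: d1:7  d2:4  d3:4  d4:4  d5:0  d6:4 → peak 7
Best is Job 1@5, peak 7.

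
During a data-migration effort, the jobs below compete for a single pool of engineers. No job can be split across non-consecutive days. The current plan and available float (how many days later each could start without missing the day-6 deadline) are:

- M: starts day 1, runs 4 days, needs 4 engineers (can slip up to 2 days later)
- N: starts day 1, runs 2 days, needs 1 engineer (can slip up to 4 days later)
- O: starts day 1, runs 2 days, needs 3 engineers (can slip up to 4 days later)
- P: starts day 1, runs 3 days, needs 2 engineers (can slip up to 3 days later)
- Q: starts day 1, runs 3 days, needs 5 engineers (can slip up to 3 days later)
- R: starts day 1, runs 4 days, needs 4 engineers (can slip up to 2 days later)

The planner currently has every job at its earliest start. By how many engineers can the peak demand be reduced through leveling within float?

6

Early-start peak: d1:19  d2:19  d3:15  d4:8  d5:0  d6:0 ⇒ 19.
Leveled (M@1, N@1, O@1, P@1, Q@4, R@3): d1:10  d2:10  d3:10  d4:13  d5:9  d6:9 ⇒ 13.
Reduction 19 − 13 = 6.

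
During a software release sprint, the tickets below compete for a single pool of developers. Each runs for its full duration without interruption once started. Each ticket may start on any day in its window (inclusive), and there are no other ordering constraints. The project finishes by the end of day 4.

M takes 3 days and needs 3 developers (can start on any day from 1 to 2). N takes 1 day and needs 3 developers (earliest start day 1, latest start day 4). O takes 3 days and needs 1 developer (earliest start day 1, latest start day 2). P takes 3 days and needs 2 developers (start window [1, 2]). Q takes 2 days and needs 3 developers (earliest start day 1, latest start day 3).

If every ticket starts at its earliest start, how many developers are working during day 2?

9

At early start, day 2 has: M, O, P, Q.
Demand: 3 + 1 + 2 + 3 = 9.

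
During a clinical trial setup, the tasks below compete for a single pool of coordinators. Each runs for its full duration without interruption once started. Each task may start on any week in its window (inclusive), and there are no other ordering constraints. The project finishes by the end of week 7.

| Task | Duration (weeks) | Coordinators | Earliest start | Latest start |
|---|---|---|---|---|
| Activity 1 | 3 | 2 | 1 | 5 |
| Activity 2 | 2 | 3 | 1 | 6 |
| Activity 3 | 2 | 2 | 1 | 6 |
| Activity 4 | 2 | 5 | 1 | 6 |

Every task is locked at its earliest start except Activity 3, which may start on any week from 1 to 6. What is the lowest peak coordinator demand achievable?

Activity 3@1: w1:12  w2:12  w3:2  w4:0  w5:0  w6:0  w7:0 → peak 12
Activity 3@2: w1:10  w2:12  w3:4  w4:0  w5:0  w6:0  w7:0 → peak 12
Activity 3@3: w1:10  w2:10  w3:4  w4:2  w5:0  w6:0  w7:0 → peak 10
Activity 3@4: w1:10  w2:10  w3:2  w4:2  w5:2  w6:0  w7:0 → peak 10
Activity 3@5: w1:10  w2:10  w3:2  w4:0  w5:2  w6:2  w7:0 → peak 10
Activity 3@6: w1:10  w2:10  w3:2  w4:0  w5:0  w6:2  w7:2 → peak 10
Best is Activity 3@3, peak 10.

10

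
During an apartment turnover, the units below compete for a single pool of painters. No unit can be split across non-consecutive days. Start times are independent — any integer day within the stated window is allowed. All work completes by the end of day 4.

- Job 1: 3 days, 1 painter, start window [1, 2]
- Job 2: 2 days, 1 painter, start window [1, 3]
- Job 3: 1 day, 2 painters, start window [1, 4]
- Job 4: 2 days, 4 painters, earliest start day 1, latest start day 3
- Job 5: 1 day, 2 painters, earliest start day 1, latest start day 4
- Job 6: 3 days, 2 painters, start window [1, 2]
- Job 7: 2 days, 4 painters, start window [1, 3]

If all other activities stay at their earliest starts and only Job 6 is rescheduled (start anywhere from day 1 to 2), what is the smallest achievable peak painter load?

Job 6@1: d1:16  d2:12  d3:3  d4:0 → peak 16
Job 6@2: d1:14  d2:12  d3:3  d4:2 → peak 14
Best is Job 6@2, peak 14.

14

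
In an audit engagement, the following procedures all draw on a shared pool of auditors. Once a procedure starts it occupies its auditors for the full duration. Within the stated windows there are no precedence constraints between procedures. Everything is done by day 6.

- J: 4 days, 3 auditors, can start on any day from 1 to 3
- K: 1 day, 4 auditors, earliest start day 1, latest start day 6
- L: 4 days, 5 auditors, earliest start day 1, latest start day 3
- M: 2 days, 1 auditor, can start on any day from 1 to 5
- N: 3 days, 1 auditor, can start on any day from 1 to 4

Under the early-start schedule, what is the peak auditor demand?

Early-start schedule: J@1, K@1, L@1, M@1, N@1.
Load per day: day 1: 14, day 2: 10, day 3: 9, day 4: 8, day 5: 0, day 6: 0.
Peak is 14.

14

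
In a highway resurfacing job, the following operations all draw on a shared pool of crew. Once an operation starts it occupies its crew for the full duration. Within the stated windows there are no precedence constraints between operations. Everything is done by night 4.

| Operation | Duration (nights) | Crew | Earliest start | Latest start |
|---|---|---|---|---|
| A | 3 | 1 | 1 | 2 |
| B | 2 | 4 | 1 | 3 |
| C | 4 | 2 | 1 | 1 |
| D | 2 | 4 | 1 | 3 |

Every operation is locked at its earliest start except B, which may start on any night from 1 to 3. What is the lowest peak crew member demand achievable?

B@1: n1:11  n2:11  n3:3  n4:2 → peak 11
B@2: n1:7  n2:11  n3:7  n4:2 → peak 11
B@3: n1:7  n2:7  n3:7  n4:6 → peak 7
Best is B@3, peak 7.

7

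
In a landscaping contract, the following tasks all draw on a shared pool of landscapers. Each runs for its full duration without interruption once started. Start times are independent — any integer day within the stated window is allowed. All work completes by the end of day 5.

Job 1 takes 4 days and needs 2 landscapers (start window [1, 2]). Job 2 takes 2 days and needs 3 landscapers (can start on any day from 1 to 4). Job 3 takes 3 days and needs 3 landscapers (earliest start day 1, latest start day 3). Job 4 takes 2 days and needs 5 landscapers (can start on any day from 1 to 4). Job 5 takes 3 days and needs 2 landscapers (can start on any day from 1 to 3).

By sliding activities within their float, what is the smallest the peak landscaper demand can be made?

9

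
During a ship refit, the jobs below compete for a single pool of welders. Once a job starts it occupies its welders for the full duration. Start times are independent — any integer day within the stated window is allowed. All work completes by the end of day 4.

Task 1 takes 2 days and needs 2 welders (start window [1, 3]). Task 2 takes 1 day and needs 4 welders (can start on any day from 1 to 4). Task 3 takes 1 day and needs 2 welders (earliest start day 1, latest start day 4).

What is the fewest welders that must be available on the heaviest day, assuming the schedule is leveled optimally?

Early-start (Task 1@1, Task 2@1, Task 3@1) gives peak 8: d1:8  d2:2  d3:0  d4:0.
Shift Task 2→3.
Schedule Task 1@1, Task 2@3, Task 3@1: d1:4  d2:2  d3:4  d4:0 — peak 4.

4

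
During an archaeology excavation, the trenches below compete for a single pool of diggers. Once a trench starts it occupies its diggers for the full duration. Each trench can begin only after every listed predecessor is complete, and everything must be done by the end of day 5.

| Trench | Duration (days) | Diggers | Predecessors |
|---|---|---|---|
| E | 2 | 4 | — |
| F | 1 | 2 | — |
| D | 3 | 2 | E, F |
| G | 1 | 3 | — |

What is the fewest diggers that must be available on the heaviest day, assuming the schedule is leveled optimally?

6

Early-start (E@1, F@1, D@3, G@1) gives peak 9: d1:9  d2:4  d3:2  d4:2  d5:2.
Shift G→3.
Schedule E@1, F@1, D@3, G@3: d1:6  d2:4  d3:5  d4:2  d5:2 — peak 6.
No arrangement of the 10 feasible schedules does better.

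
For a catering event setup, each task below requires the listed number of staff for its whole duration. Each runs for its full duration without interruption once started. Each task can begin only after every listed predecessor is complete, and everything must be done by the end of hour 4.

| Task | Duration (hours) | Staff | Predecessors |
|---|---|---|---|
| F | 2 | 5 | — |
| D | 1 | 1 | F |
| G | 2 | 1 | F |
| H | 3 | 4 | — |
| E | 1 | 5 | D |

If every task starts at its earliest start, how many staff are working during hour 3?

6

At early start, hour 3 has: D, G, H.
Demand: 1 + 1 + 4 = 6.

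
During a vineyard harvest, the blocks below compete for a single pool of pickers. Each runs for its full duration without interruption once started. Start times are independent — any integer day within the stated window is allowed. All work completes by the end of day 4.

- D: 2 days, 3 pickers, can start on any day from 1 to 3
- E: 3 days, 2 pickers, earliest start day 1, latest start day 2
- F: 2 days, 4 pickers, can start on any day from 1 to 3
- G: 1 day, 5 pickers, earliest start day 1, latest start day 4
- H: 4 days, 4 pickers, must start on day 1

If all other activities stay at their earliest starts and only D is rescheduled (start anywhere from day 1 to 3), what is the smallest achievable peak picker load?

D@1: d1:18  d2:13  d3:6  d4:4 → peak 18
D@2: d1:15  d2:13  d3:9  d4:4 → peak 15
D@3: d1:15  d2:10  d3:9  d4:7 → peak 15
Best is D@2, peak 15.

15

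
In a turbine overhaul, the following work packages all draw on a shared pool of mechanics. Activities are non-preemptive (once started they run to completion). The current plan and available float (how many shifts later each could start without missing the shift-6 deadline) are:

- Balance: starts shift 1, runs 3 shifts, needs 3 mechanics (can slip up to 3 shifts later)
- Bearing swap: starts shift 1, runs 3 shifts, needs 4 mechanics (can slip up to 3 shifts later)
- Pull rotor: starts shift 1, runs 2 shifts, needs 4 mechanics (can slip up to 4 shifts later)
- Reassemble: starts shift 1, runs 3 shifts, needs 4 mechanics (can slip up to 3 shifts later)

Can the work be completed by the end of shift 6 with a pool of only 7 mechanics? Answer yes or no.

no

The minimum achievable peak is 8; 7 < 8, so no feasible schedule stays within the cap.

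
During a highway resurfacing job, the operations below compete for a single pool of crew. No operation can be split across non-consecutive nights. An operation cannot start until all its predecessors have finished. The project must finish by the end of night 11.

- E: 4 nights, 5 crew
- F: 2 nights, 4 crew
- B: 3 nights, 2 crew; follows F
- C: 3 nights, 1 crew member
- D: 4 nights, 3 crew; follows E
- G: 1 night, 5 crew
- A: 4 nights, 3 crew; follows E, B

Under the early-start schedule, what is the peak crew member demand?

15

Early-start schedule: E@1, F@1, B@3, C@1, D@5, G@1, A@6.
Load per night: night 1: 15, night 2: 10, night 3: 8, night 4: 7, night 5: 5, night 6: 6, night 7: 6, night 8: 6, night 9: 3, night 10: 0, night 11: 0.
Peak is 15.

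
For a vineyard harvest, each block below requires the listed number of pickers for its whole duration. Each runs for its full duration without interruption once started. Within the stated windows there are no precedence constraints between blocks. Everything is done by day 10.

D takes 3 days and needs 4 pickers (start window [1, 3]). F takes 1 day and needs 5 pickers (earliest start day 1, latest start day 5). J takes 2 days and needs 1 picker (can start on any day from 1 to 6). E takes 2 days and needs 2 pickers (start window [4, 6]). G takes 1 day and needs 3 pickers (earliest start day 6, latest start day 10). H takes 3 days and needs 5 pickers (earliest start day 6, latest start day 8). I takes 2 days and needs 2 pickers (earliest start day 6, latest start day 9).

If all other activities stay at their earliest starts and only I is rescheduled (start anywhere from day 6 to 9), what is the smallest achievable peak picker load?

10

I@6: d1:10  d2:5  d3:4  d4:2  d5:2  d6:10  d7:7  d8:5  d9:0  d10:0 → peak 10
I@7: d1:10  d2:5  d3:4  d4:2  d5:2  d6:8  d7:7  d8:7  d9:0  d10:0 → peak 10
I@8: d1:10  d2:5  d3:4  d4:2  d5:2  d6:8  d7:5  d8:7  d9:2  d10:0 → peak 10
I@9: d1:10  d2:5  d3:4  d4:2  d5:2  d6:8  d7:5  d8:5  d9:2  d10:2 → peak 10
Best is I@6, peak 10.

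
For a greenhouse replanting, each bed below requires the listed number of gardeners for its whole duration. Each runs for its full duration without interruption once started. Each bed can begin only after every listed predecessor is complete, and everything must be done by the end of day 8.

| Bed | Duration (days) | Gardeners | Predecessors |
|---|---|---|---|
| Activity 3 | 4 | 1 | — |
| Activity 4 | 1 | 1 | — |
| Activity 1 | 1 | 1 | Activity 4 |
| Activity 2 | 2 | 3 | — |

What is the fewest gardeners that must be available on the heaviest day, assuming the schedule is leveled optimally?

Early-start (Activity 3@1, Activity 4@1, Activity 1@2, Activity 2@1) gives peak 5: d1:5  d2:5  d3:1  d4:1  d5:0  d6:0  d7:0  d8:0.
Shift Activity 2→5.
Schedule Activity 3@1, Activity 4@1, Activity 1@2, Activity 2@5: d1:2  d2:2  d3:1  d4:1  d5:3  d6:3  d7:0  d8:0 — peak 3.

3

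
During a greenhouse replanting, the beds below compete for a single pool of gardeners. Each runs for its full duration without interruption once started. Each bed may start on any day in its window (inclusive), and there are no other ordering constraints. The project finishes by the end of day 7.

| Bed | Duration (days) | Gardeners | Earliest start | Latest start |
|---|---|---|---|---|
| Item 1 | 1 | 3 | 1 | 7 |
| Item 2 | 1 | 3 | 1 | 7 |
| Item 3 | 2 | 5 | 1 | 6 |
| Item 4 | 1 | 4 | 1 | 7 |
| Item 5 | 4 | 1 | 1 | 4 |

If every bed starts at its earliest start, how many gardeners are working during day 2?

6

At early start, day 2 has: Item 3, Item 5.
Demand: 5 + 1 = 6.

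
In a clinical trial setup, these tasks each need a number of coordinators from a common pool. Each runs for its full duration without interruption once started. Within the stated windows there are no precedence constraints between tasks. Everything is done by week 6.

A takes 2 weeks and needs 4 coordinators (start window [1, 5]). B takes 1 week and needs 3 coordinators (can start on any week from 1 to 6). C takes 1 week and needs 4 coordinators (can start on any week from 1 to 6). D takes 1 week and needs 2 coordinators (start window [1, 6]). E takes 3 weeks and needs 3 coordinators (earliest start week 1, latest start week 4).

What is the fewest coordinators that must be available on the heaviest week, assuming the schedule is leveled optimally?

6

Early-start (A@1, B@1, C@1, D@1, E@1) gives peak 16: w1:16  w2:7  w3:3  w4:0  w5:0  w6:0.
Shift B→3, C→6, E→3.
Schedule A@1, B@3, C@6, D@1, E@3: w1:6  w2:4  w3:6  w4:3  w5:3  w6:4 — peak 6.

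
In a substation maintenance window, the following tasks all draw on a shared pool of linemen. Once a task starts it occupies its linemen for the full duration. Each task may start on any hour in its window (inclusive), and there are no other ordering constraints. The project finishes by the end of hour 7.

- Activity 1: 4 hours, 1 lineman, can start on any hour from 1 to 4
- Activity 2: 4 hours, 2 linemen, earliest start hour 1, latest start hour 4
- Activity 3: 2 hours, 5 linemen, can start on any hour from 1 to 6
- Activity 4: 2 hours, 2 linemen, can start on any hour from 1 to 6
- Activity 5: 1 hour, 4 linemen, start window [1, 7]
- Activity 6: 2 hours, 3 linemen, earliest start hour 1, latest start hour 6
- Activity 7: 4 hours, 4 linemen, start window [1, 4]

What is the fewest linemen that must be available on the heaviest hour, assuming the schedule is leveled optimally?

Early-start (Activity 1@1, Activity 2@1, Activity 3@1, Activity 4@1, Activity 5@1, Activity 6@1, Activity 7@1) gives peak 21: h1:21  h2:17  h3:7  h4:7  h5:0  h6:0  h7:0.
Shift Activity 4→3, Activity 5→3, Activity 6→5, Activity 7→4.
Schedule Activity 1@1, Activity 2@1, Activity 3@1, Activity 4@3, Activity 5@3, Activity 6@5, Activity 7@4: h1:8  h2:8  h3:9  h4:9  h5:7  h6:7  h7:4 — peak 9.

9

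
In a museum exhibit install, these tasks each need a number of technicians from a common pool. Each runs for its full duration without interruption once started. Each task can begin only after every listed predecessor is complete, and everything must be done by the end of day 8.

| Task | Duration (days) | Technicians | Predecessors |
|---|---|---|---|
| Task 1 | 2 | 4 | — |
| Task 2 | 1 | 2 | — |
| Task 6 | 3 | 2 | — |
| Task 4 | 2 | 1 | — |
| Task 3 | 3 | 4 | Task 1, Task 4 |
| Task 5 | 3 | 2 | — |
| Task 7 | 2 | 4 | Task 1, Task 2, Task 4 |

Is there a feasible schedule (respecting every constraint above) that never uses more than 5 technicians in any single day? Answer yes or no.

Total technician-days = 44; over 8 days the average is 44/8 > 5, so some day must exceed 5.

no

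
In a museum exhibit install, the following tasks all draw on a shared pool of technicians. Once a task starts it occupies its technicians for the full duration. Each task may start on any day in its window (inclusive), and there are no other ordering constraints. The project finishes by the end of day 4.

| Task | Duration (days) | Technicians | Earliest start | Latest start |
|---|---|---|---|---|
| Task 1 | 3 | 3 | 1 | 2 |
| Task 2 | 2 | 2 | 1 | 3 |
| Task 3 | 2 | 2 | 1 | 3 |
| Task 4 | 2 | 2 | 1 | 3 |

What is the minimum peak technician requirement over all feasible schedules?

Early-start (Task 1@1, Task 2@1, Task 3@1, Task 4@1) gives peak 9: d1:9  d2:9  d3:3  d4:0.
Shift Task 4→3.
Schedule Task 1@1, Task 2@1, Task 3@1, Task 4@3: d1:7  d2:7  d3:5  d4:2 — peak 7.

7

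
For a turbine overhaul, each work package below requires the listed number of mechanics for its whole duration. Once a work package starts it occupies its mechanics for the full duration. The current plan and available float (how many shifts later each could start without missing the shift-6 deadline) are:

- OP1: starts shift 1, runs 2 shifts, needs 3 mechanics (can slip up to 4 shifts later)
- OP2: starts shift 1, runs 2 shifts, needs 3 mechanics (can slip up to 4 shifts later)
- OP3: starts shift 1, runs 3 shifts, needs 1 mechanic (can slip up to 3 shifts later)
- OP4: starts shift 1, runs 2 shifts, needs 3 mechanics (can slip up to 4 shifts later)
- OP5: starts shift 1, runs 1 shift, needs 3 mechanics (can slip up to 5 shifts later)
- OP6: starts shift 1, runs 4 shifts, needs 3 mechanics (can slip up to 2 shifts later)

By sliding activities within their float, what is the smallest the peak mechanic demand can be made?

Early-start (OP1@1, OP2@1, OP3@1, OP4@1, OP5@1, OP6@1) gives peak 16: s1:16  s2:13  s3:4  s4:3  s5:0  s6:0.
Shift OP4→3, OP5→5, OP6→3.
Schedule OP1@1, OP2@1, OP3@1, OP4@3, OP5@5, OP6@3: s1:7  s2:7  s3:7  s4:6  s5:6  s6:3 — peak 7.

7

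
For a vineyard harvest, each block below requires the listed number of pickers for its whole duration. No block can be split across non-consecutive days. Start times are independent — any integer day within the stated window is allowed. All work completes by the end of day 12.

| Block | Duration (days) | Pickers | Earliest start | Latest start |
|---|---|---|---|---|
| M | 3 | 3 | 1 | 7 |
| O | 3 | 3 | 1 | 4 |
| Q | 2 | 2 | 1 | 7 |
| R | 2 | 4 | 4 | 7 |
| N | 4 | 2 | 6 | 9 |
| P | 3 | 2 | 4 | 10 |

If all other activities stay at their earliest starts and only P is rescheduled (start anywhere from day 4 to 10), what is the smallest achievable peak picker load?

P@4: d1:8  d2:8  d3:6  d4:6  d5:6  d6:4  d7:2  d8:2  d9:2  d10:0  d11:0  d12:0 → peak 8
P@5: d1:8  d2:8  d3:6  d4:4  d5:6  d6:4  d7:4  d8:2  d9:2  d10:0  d11:0  d12:0 → peak 8
P@6: d1:8  d2:8  d3:6  d4:4  d5:4  d6:4  d7:4  d8:4  d9:2  d10:0  d11:0  d12:0 → peak 8
P@7: d1:8  d2:8  d3:6  d4:4  d5:4  d6:2  d7:4  d8:4  d9:4  d10:0  d11:0  d12:0 → peak 8
P@8: d1:8  d2:8  d3:6  d4:4  d5:4  d6:2  d7:2  d8:4  d9:4  d10:2  d11:0  d12:0 → peak 8
P@9: d1:8  d2:8  d3:6  d4:4  d5:4  d6:2  d7:2  d8:2  d9:4  d10:2  d11:2  d12:0 → peak 8
P@10: d1:8  d2:8  d3:6  d4:4  d5:4  d6:2  d7:2  d8:2  d9:2  d10:2  d11:2  d12:2 → peak 8
Best is P@4, peak 8.

8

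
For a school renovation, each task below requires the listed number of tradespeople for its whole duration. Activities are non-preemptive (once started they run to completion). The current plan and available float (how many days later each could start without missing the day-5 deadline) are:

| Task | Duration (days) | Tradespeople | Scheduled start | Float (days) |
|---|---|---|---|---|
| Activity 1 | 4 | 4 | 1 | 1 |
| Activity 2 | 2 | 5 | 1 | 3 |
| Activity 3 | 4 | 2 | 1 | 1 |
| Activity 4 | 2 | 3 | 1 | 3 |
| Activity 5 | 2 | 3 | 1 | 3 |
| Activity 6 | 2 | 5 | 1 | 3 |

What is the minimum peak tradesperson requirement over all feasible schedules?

14

Early-start (Activity 1@1, Activity 2@1, Activity 3@1, Activity 4@1, Activity 5@1, Activity 6@1) gives peak 22: d1:22  d2:22  d3:6  d4:6  d5:0.
Shift Activity 5→3, Activity 6→3.
Schedule Activity 1@1, Activity 2@1, Activity 3@1, Activity 4@1, Activity 5@3, Activity 6@3: d1:14  d2:14  d3:14  d4:14  d5:0 — peak 14.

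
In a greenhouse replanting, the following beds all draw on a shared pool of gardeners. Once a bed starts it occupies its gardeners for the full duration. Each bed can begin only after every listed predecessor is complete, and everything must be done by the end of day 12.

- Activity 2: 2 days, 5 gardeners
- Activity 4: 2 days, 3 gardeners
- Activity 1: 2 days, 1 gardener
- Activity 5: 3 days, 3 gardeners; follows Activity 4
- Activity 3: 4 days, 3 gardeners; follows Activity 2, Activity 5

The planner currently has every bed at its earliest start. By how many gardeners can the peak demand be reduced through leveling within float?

Early-start peak: d1:9  d2:9  d3:3  d4:3  d5:3  d6:3  d7:3  d8:3  d9:3  d10:0  d11:0  d12:0 ⇒ 9.
Leveled (Activity 2@1, Activity 4@3, Activity 1@3, Activity 5@5, Activity 3@8): d1:5  d2:5  d3:4  d4:4  d5:3  d6:3  d7:3  d8:3  d9:3  d10:3  d11:3  d12:0 ⇒ 5.
Reduction 9 − 5 = 4.

4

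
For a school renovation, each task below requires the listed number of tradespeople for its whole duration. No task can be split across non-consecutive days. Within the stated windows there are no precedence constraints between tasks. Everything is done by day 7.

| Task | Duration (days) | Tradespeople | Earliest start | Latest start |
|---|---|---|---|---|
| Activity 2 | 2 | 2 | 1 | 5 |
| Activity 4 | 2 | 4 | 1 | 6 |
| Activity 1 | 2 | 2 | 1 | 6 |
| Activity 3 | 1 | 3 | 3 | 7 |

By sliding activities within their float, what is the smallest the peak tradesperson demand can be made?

Early-start (Activity 2@1, Activity 4@1, Activity 1@1, Activity 3@3) gives peak 8: d1:8  d2:8  d3:3  d4:0  d5:0  d6:0  d7:0.
Shift Activity 4→3, Activity 3→5.
Schedule Activity 2@1, Activity 4@3, Activity 1@1, Activity 3@5: d1:4  d2:4  d3:4  d4:4  d5:3  d6:0  d7:0 — peak 4.

4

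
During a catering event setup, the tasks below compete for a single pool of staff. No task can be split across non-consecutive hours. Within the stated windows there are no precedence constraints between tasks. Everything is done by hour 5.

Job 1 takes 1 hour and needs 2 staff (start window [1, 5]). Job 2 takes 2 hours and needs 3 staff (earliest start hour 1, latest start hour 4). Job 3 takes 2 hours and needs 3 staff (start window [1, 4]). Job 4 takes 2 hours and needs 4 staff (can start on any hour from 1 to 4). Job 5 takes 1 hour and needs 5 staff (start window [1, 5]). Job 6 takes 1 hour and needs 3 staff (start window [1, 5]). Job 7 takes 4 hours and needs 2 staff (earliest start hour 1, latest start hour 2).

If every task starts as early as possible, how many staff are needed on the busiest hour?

22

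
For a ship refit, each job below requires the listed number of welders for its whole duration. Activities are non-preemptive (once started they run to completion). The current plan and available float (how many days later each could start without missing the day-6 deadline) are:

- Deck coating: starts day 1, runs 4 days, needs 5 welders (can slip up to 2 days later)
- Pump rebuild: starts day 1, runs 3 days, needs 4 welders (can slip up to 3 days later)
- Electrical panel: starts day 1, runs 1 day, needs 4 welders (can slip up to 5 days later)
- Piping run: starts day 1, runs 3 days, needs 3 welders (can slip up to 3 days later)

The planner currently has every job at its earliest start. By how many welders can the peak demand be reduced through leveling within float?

7

Early-start peak: d1:16  d2:12  d3:12  d4:5  d5:0  d6:0 ⇒ 16.
Leveled (Deck coating@1, Pump rebuild@1, Electrical panel@5, Piping run@4): d1:9  d2:9  d3:9  d4:8  d5:7  d6:3 ⇒ 9.
Reduction 16 − 9 = 7.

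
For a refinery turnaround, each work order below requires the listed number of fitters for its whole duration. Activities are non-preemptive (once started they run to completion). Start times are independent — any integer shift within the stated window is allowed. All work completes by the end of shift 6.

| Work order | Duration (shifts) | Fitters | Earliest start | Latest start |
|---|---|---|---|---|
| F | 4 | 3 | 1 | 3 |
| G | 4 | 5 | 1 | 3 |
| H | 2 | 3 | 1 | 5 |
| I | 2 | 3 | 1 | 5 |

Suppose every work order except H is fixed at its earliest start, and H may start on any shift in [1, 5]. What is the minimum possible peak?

11

H@1: s1:14  s2:14  s3:8  s4:8  s5:0  s6:0 → peak 14
H@2: s1:11  s2:14  s3:11  s4:8  s5:0  s6:0 → peak 14
H@3: s1:11  s2:11  s3:11  s4:11  s5:0  s6:0 → peak 11
H@4: s1:11  s2:11  s3:8  s4:11  s5:3  s6:0 → peak 11
H@5: s1:11  s2:11  s3:8  s4:8  s5:3  s6:3 → peak 11
Best is H@3, peak 11.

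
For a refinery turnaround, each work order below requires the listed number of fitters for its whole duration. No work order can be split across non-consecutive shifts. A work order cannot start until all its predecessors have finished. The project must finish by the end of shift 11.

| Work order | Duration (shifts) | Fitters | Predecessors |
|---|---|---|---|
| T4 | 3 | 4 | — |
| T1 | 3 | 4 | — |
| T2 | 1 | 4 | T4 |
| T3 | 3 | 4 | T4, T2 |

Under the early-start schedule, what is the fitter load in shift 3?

8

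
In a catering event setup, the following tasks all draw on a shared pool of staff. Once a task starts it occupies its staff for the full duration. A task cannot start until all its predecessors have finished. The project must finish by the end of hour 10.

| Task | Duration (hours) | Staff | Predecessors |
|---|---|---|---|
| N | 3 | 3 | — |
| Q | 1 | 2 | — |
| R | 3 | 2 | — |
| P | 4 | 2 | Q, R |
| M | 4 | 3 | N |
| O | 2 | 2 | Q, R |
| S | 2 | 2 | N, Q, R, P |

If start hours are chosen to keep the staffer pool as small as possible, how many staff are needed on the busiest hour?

Early-start (N@1, Q@1, R@1, P@4, M@4, O@4, S@8) gives peak 7: h1:7  h2:5  h3:5  h4:7  h5:7  h6:5  h7:5  h8:2  h9:2  h10:0.
Shift R→2, P→5, O→8, S→9.
Schedule N@1, Q@1, R@2, P@5, M@4, O@8, S@9: h1:5  h2:5  h3:5  h4:5  h5:5  h6:5  h7:5  h8:4  h9:4  h10:2 — peak 5.
Total staffer-hours = 45 over 10 hours ⇒ peak ≥ ⌈45/10⌉ = 5, so 5 is optimal.

5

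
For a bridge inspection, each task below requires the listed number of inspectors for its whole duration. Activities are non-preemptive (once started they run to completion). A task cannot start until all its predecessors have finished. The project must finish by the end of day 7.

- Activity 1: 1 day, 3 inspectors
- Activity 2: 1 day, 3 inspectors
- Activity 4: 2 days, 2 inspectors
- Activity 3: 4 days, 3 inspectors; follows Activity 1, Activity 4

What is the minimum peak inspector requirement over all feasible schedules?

Early-start (Activity 1@1, Activity 2@1, Activity 4@1, Activity 3@3) gives peak 8: d1:8  d2:2  d3:3  d4:3  d5:3  d6:3  d7:0.
Shift Activity 2→2.
Schedule Activity 1@1, Activity 2@2, Activity 4@1, Activity 3@3: d1:5  d2:5  d3:3  d4:3  d5:3  d6:3  d7:0 — peak 5.

5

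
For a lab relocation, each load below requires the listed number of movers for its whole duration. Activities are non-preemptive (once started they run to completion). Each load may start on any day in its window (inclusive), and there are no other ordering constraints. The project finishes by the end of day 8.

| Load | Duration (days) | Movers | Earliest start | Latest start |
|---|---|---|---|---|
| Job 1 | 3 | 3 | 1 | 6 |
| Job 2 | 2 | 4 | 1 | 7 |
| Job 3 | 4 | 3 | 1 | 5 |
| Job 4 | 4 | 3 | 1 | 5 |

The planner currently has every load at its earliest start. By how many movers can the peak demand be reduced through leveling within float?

6

Early-start peak: d1:13  d2:13  d3:9  d4:6  d5:0  d6:0  d7:0  d8:0 ⇒ 13.
Leveled (Job 1@1, Job 2@1, Job 3@3, Job 4@4): d1:7  d2:7  d3:6  d4:6  d5:6  d6:6  d7:3  d8:0 ⇒ 7.
Reduction 13 − 7 = 6.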